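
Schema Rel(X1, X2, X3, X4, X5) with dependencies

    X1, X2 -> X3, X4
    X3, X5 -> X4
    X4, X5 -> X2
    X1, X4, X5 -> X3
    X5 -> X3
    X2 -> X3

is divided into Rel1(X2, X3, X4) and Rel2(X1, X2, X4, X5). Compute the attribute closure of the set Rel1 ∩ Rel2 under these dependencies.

X2, X3, X4

Rel1 ∩ Rel2 = {X2, X4}.
X2 → X3 applies, adding X3
Closure: {X2, X3, X4}.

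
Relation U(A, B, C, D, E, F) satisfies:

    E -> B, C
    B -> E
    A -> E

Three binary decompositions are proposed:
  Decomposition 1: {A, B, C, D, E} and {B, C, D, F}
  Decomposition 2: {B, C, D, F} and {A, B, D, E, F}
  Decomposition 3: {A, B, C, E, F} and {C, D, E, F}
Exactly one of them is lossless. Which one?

Decomposition 1: common = {B, C, D}, closure = {B, C, D, E} → lossy.
Decomposition 2: common = {B, D, F}, closure = {B, C, D, E, F} → lossless.
Decomposition 3: common = {C, E, F}, closure = {B, C, E, F} → lossy.

Decomposition 2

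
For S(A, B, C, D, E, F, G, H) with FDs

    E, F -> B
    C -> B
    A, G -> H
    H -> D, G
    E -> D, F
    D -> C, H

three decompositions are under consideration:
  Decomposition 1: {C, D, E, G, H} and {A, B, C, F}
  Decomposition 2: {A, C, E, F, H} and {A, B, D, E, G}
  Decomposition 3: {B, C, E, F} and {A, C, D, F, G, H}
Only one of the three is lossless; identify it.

Decomposition 1: common = {C}, closure = {B, C} → lossy.
Decomposition 2: common = {A, E}, closure = {A, B, C, D, E, F, G, H} → lossless.
Decomposition 3: common = {C, F}, closure = {B, C, F} → lossy.

Decomposition 2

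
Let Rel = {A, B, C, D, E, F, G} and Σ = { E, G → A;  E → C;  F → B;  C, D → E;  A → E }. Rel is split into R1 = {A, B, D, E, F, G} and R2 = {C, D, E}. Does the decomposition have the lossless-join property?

Yes

Common attributes: R1 ∩ R2 = {D, E}.
Closure of {D, E}: E → C applies, adding C. So (D, E)⁺ = {C, D, E}.
This closure contains every attribute of R2, so R1 ∩ R2 → R2. The join is lossless.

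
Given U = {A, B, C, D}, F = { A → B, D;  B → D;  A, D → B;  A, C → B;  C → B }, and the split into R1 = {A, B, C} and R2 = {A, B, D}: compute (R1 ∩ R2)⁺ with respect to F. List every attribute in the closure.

A, B, D

R1 ∩ R2 = {A, B}.
A → B, D applies, adding D
Closure: {A, B, D}.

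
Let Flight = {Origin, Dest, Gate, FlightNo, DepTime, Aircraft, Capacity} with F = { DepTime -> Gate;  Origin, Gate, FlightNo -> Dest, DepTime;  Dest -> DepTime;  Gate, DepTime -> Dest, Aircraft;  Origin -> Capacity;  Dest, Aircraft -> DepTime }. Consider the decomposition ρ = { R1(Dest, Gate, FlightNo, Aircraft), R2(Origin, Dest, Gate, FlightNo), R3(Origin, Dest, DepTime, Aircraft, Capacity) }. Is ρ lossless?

Yes

Chase test. Columns are Origin, Dest, Gate, FlightNo, DepTime, Aircraft, Capacity; row i has aⱼ where attribute j ∈ Ri, else bᵢⱼ.
Initial tableau (one row per fragment):
  row 1: b11 a2 a3 a4 b15 a6 b17
  row 2: a1 a2 a3 a4 b25 b26 b27
  row 3: a1 a2 b33 b34 a5 a6 a7
Rows 1 and 2 agree on Dest; apply Dest→DepTime and equate their DepTime entries.
Rows 1 and 3 agree on Dest; apply Dest→DepTime and equate their DepTime entries.
Rows 1 and 2 agree on Gate, DepTime; apply Gate, DepTime→Dest, Aircraft and equate their Dest, Aircraft entries.
Rows 2 and 3 agree on Origin; apply Origin→Capacity and equate their Capacity entries.
Rows 1 and 3 agree on DepTime; apply DepTime→Gate and equate their Gate entries.
Row 2 is now all distinguished symbols — the join is lossless.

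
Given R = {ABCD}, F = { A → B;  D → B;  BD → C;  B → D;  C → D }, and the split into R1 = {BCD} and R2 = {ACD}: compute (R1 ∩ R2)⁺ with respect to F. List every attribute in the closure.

R1 ∩ R2 = {CD}.
D → B applies, adding B
Closure: {BCD}.

BCD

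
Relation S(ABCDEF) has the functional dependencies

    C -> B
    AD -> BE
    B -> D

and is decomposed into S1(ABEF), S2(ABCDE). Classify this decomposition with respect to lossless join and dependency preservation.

Lossless test: (ABE)⁺ = {ABDE}, which is a superkey of neither fragment — lossy.
Dependency preservation: every FD's attributes lie within a single fragment, so each can be enforced locally — preserved.

lossy but dependency-preserving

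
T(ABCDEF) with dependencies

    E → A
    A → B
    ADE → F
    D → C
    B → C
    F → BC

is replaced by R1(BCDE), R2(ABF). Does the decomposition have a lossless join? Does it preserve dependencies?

Lossless test: (B)⁺ = {BC}, which is a superkey of neither fragment — lossy.
Dependency preservation: the restricted closure of {E} across the fragments never reaches {A}, so E → A cannot be enforced without a join — not preserved.

lossy and not dependency-preserving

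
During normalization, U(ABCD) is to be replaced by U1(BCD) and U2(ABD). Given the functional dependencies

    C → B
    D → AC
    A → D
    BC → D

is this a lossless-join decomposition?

Common attributes: U1 ∩ U2 = {BD}.
Closure of {BD}: D → AC applies, adding AC. So (BD)⁺ = {ABCD}.
This closure contains every attribute of U1, so U1 ∩ U2 → U1. The join is lossless.

Yes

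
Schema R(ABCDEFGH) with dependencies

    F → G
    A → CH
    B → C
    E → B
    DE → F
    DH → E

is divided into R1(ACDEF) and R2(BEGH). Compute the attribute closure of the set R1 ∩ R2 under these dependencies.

R1 ∩ R2 = {E}.
E → B applies, adding B
B → C applies, adding C
Closure: {BCE}.

BCE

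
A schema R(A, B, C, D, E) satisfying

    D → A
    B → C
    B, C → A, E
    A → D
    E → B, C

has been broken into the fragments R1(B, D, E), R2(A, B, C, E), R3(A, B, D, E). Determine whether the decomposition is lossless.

Chase test. Columns are A, B, C, D, E; row i has aⱼ where attribute j ∈ Ri, else bᵢⱼ.
Initial tableau (one row per fragment):
  row 1: b11 a2 b13 a4 a5
  row 2: a1 a2 a3 b24 a5
  row 3: a1 a2 b33 a4 a5
Rows 1 and 3 agree on D; apply D→A and equate their A entries.
Rows 1 and 2 agree on B; apply B→C and equate their C entries.
Rows 1 and 3 agree on B; apply B→C and equate their C entries.
Rows 1 and 2 agree on A; apply A→D and equate their D entries.
Row 1 is now all distinguished symbols — the join is lossless.

Yes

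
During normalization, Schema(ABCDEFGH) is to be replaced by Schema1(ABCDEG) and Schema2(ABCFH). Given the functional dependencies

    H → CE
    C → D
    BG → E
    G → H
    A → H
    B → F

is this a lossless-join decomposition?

Yes

Common attributes: Schema1 ∩ Schema2 = {ABC}.
Closure of {ABC}: C → D applies, adding D; A → H applies, adding H; B → F applies, adding F; H → CE applies, adding E. So (ABC)⁺ = {ABCDEFH}.
This closure contains every attribute of Schema2, so Schema1 ∩ Schema2 → Schema2. The join is lossless.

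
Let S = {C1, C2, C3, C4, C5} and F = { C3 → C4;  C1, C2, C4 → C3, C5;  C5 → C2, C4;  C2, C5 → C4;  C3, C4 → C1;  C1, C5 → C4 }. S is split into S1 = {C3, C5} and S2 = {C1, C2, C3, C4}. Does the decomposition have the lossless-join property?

No

Common attributes: S1 ∩ S2 = {C3}.
Closure of {C3}: C3 → C4 applies, adding C4; C3, C4 → C1 applies, adding C1. So (C3)⁺ = {C1, C3, C4}.
The closure contains neither all of S1 = {C3, C5} nor all of S2 = {C1, C2, C3, C4}, so the common attributes are not a superkey of either fragment. The join is lossy.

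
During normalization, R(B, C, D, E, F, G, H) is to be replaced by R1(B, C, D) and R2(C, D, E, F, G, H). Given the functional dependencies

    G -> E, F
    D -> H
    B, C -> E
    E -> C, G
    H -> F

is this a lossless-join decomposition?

No

Common attributes: R1 ∩ R2 = {C, D}.
Closure of {C, D}: D → H applies, adding H; H → F applies, adding F. So (C, D)⁺ = {C, D, F, H}.
The closure contains neither all of R1 = {B, C, D} nor all of R2 = {C, D, E, F, G, H}, so the common attributes are not a superkey of either fragment. The join is lossy.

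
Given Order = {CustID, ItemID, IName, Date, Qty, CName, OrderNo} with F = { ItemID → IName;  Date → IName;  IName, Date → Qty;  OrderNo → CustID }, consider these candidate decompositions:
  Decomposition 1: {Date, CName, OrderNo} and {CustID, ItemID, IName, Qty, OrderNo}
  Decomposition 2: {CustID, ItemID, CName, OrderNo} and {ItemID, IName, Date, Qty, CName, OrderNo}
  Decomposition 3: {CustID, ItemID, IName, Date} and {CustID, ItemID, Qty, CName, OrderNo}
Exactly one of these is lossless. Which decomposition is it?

Decomposition 2

Decomposition 1: common = {OrderNo}, closure = {CustID, OrderNo} → lossy.
Decomposition 2: common = {ItemID, CName, OrderNo}, closure = {CustID, ItemID, IName, CName, OrderNo} → lossless.
Decomposition 3: common = {CustID, ItemID}, closure = {CustID, ItemID, IName} → lossy.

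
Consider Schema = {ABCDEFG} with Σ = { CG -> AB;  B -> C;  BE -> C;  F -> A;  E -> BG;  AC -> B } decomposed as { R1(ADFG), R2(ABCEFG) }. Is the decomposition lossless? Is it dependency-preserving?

lossy but dependency-preserving

Lossless test: (AFG)⁺ = {AFG}, which is a superkey of neither fragment — lossy.
Dependency preservation: every FD's attributes lie within a single fragment, so each can be enforced locally — preserved.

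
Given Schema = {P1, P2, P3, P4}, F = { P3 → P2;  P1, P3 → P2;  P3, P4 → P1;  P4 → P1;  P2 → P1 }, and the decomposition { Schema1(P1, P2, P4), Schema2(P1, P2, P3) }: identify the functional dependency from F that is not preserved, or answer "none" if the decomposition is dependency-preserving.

P3 → P2 lies within Schema2.
P1, P3 → P2 lies within Schema2.
P3, P4 → P1: restricted closure across fragments reaches P1.
P4 → P1 lies within Schema1.
P2 → P1 lies within Schema1.
Every dependency is enforceable on the fragments, so the decomposition is dependency-preserving.

none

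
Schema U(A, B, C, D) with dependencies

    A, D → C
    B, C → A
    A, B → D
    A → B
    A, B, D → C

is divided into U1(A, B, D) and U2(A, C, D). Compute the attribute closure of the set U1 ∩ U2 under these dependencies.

U1 ∩ U2 = {A, D}.
A, D → C applies, adding C
A → B applies, adding B
Closure: {A, B, C, D}.

A, B, C, D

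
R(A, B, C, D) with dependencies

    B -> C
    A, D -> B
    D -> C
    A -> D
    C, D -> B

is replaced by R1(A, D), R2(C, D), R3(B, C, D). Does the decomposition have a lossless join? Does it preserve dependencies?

lossless and dependency-preserving

Lossless test (chase): Rows 1 and 2 agree on D; apply D→C and equate their C entries. Rows 1 and 2 agree on C, D; apply C, D→B and equate their B entries. Rows 1 and 3 agree on C, D; apply C, D→B and equate their B entries. Row 1 is now all distinguished symbols — the join is lossless.
Dependency preservation: A, D → B is not contained in any single fragment, but the restricted closure of its left-hand side across the fragments still reaches the right-hand side; the remaining FDs each lie inside some fragment. All dependencies are preserved.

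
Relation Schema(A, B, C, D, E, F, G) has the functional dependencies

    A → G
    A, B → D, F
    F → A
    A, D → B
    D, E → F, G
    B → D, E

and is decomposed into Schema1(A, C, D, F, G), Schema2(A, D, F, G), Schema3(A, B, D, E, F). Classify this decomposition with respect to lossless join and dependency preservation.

Lossless test (chase): Rows 1 and 3 agree on A; apply A→G and equate their G entries. Rows 1 and 2 agree on A, D; apply A, D→B and equate their B entries. Rows 1 and 3 agree on A, D; apply A, D→B and equate their B entries. Rows 1 and 2 agree on B; apply B→D, E and equate their D, E entries. Rows 1 and 3 agree on B; apply B→D, E and equate their D, E entries. Row 1 is now all distinguished symbols — the join is lossless.
Dependency preservation: D, E → F, G is not contained in any single fragment, but the restricted closure of its left-hand side across the fragments still reaches the right-hand side; the remaining FDs each lie inside some fragment. All dependencies are preserved.

lossless and dependency-preserving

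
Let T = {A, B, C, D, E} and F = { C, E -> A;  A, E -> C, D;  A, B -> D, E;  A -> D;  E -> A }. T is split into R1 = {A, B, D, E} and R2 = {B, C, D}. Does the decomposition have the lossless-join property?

No

Common attributes: R1 ∩ R2 = {B, D}.
No dependency enlarges {B, D}, so (B, D)⁺ = {B, D}.
The closure contains neither all of R1 = {A, B, D, E} nor all of R2 = {B, C, D}, so the common attributes are not a superkey of either fragment. The join is lossy.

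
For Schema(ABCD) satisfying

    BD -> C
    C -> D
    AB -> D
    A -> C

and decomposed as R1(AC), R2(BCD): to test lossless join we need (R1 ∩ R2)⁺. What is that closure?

CD

R1 ∩ R2 = {C}.
C → D applies, adding D
Closure: {CD}.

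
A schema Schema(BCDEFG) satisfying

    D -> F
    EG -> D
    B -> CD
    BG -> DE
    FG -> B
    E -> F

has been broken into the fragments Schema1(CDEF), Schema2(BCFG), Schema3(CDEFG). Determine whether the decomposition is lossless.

Yes

Chase test. Columns are BCDEFG; row i has aⱼ where attribute j ∈ Schemai, else bᵢⱼ.
Initial tableau (one row per fragment):
  row 1: b11 a2 a3 a4 a5 b16
  row 2: a1 a2 b23 b24 a5 a6
  row 3: b31 a2 a3 a4 a5 a6
Rows 2 and 3 agree on FG; apply FG→B and equate their B entries.
Rows 2 and 3 agree on B; apply B→CD and equate their CD entries.
Rows 2 and 3 agree on BG; apply BG→DE and equate their DE entries.
Row 2 is now all distinguished symbols — the join is lossless.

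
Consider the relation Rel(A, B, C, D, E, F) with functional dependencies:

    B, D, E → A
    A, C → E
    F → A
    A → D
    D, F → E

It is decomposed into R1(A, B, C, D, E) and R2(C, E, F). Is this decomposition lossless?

No

Common attributes: R1 ∩ R2 = {C, E}.
No dependency enlarges {C, E}, so (C, E)⁺ = {C, E}.
The closure contains neither all of R1 = {A, B, C, D, E} nor all of R2 = {C, E, F}, so the common attributes are not a superkey of either fragment. The join is lossy.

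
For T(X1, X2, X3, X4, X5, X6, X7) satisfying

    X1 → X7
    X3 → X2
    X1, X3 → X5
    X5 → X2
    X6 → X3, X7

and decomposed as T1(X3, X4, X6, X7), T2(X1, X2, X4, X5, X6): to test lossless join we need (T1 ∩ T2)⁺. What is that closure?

X2, X3, X4, X6, X7

T1 ∩ T2 = {X4, X6}.
X6 → X3, X7 applies, adding X3, X7
X3 → X2 applies, adding X2
Closure: {X2, X3, X4, X6, X7}.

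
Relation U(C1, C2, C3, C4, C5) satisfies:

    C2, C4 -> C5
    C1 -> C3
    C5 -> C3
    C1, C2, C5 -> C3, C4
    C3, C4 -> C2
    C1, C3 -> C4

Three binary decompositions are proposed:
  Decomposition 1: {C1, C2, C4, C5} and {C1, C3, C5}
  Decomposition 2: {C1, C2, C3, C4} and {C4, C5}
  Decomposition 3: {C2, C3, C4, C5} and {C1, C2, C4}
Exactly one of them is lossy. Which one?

Decomposition 1: common = {C1, C5}, closure = {C1, C2, C3, C4, C5} → lossless.
Decomposition 2: common = {C4}, closure = {C4} → lossy.
Decomposition 3: common = {C2, C4}, closure = {C2, C3, C4, C5} → lossless.

Decomposition 2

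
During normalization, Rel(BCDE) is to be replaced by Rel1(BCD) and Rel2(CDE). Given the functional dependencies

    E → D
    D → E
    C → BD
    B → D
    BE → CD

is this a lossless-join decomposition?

Common attributes: Rel1 ∩ Rel2 = {CD}.
Closure of {CD}: D → E applies, adding E; C → BD applies, adding B. So (CD)⁺ = {BCDE}.
This closure contains every attribute of Rel1, so Rel1 ∩ Rel2 → Rel1. The join is lossless.

Yes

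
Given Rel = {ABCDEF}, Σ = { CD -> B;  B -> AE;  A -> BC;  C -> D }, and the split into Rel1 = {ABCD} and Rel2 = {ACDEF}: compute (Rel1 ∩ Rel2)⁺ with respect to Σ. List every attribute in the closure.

ABCDE

Rel1 ∩ Rel2 = {ACD}.
CD → B applies, adding B
B → AE applies, adding E
Closure: {ABCDE}.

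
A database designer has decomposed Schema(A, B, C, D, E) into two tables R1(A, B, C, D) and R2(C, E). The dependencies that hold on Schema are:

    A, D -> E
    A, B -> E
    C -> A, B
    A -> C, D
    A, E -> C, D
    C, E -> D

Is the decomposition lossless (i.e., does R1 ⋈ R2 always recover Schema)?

Common attributes: R1 ∩ R2 = {C}.
Closure of {C}: C → A, B applies, adding A, B; A → C, D applies, adding D; A, D → E applies, adding E. So (C)⁺ = {A, B, C, D, E}.
This closure contains every attribute of R1, so R1 ∩ R2 → R1. The join is lossless.

Yes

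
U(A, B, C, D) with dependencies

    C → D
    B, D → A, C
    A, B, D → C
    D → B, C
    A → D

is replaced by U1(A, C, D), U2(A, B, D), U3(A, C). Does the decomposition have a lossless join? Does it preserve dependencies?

lossless and dependency-preserving

Lossless test (chase): Rows 1 and 3 agree on C; apply C→D and equate their D entries. Rows 1 and 2 agree on D; apply D→B, C and equate their B, C entries. Rows 1 and 3 agree on D; apply D→B, C and equate their B, C entries. Row 1 is now all distinguished symbols — the join is lossless.
Dependency preservation: B, D → A, C; A, B, D → C; D → B, C are not contained in any single fragment, but the restricted closure of each left-hand side across the fragments still reaches the right-hand side; the remaining FDs each lie inside some fragment. All dependencies are preserved.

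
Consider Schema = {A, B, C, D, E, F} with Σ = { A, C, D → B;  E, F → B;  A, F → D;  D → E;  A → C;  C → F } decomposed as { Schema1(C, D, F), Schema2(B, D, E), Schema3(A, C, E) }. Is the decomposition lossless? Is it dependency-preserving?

Lossless test (chase): Rows 1 and 2 agree on D; apply D→E and equate their E entries. Rows 1 and 3 agree on C; apply C→F and equate their F entries. Rows 1 and 3 agree on E, F; apply E, F→B and equate their B entries. No row becomes fully distinguished — the join is lossy.
Dependency preservation: the restricted closure of {A, C, D} across the fragments never reaches {B}, so A, C, D → B cannot be enforced without a join — not preserved.

lossy and not dependency-preserving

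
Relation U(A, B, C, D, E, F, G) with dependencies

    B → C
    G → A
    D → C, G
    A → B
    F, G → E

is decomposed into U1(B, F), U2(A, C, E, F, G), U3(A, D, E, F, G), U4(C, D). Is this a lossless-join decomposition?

No

Chase test. Columns are A, B, C, D, E, F, G; row i has aⱼ where attribute j ∈ Ui, else bᵢⱼ.
Initial tableau (one row per fragment):
  row 1: b11 a2 b13 b14 b15 a6 b17
  row 2: a1 b22 a3 b24 a5 a6 a7
  row 3: a1 b32 b33 a4 a5 a6 a7
  row 4: b41 b42 a3 a4 b45 b46 b47
Rows 3 and 4 agree on D; apply D→C, G and equate their C, G entries.
Rows 2 and 3 agree on A; apply A→B and equate their B entries.
Rows 2 and 4 agree on G; apply G→A and equate their A entries.
Rows 2 and 4 agree on A; apply A→B and equate their B entries.
No row becomes fully distinguished — the join is lossy.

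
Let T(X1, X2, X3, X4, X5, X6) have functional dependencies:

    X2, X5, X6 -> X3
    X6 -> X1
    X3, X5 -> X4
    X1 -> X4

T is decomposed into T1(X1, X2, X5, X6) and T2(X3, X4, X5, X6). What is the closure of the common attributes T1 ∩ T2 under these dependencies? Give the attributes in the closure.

T1 ∩ T2 = {X5, X6}.
X6 → X1 applies, adding X1
X1 → X4 applies, adding X4
Closure: {X1, X4, X5, X6}.

X1, X4, X5, X6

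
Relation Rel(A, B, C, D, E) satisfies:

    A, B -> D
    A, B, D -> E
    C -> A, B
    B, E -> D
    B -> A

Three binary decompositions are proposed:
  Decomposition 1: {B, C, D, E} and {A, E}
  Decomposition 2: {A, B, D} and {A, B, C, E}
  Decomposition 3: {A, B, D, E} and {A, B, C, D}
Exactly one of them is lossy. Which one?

Decomposition 1: common = {E}, closure = {E} → lossy.
Decomposition 2: common = {A, B}, closure = {A, B, D, E} → lossless.
Decomposition 3: common = {A, B, D}, closure = {A, B, D, E} → lossless.

Decomposition 1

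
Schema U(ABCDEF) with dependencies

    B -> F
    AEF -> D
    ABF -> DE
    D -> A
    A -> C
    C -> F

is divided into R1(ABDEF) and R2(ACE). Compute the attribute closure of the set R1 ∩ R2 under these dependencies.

R1 ∩ R2 = {AE}.
A → C applies, adding C
C → F applies, adding F
AEF → D applies, adding D
Closure: {ACDEF}.

ACDEF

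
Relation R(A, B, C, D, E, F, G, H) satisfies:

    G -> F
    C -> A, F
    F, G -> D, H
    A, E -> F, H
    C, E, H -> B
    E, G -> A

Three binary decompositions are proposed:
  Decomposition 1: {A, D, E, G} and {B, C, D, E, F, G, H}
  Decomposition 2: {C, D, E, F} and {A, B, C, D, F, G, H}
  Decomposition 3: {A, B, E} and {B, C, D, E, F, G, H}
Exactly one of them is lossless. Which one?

Decomposition 1

Decomposition 1: common = {D, E, G}, closure = {A, D, E, F, G, H} → lossless.
Decomposition 2: common = {C, D, F}, closure = {A, C, D, F} → lossy.
Decomposition 3: common = {B, E}, closure = {B, E} → lossy.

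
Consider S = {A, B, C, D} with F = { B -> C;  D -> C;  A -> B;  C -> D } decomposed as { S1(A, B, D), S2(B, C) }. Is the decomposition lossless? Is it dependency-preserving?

Lossless test: (B)⁺ = {B, C, D}, which contains all of one fragment — lossless.
Dependency preservation: the restricted closure of {D} across the fragments never reaches {C}, so D → C cannot be enforced without a join — not preserved.

lossless but not dependency-preserving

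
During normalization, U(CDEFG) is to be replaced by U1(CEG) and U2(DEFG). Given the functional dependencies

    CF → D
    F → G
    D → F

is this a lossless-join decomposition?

Common attributes: U1 ∩ U2 = {EG}.
No dependency enlarges {EG}, so (EG)⁺ = {EG}.
The closure contains neither all of U1 = {CEG} nor all of U2 = {DEFG}, so the common attributes are not a superkey of either fragment. The join is lossy.

No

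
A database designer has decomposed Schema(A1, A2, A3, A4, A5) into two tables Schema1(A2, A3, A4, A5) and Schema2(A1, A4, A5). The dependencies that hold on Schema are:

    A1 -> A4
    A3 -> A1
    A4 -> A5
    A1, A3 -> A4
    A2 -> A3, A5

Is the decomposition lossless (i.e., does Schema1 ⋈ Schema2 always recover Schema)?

No

Common attributes: Schema1 ∩ Schema2 = {A4, A5}.
No dependency enlarges {A4, A5}, so (A4, A5)⁺ = {A4, A5}.
The closure contains neither all of Schema1 = {A2, A3, A4, A5} nor all of Schema2 = {A1, A4, A5}, so the common attributes are not a superkey of either fragment. The join is lossy.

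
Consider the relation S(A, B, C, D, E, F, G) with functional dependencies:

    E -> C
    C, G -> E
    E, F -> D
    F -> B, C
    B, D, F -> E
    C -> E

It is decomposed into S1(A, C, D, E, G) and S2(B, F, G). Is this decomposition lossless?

Common attributes: S1 ∩ S2 = {G}.
No dependency enlarges {G}, so (G)⁺ = {G}.
The closure contains neither all of S1 = {A, C, D, E, G} nor all of S2 = {B, F, G}, so the common attributes are not a superkey of either fragment. The join is lossy.

No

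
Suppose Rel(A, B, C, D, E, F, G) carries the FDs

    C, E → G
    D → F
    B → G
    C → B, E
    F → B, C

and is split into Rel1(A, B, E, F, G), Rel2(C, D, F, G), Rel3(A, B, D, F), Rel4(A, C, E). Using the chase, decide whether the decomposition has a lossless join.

Chase test. Columns are A, B, C, D, E, F, G; row i has aⱼ where attribute j ∈ Reli, else bᵢⱼ.
Initial tableau (one row per fragment):
  row 1: a1 a2 b13 b14 a5 a6 a7
  row 2: b21 b22 a3 a4 b25 a6 a7
  row 3: a1 a2 b33 a4 b35 a6 b37
  row 4: a1 b42 a3 b44 a5 b46 b47
Rows 1 and 3 agree on B; apply B→G and equate their G entries.
Rows 2 and 4 agree on C; apply C→B, E and equate their B, E entries.
Rows 1 and 2 agree on F; apply F→B, C and equate their B, C entries.
Rows 1 and 3 agree on F; apply F→B, C and equate their B, C entries.
Rows 1 and 4 agree on C, E; apply C, E→G and equate their G entries.
Rows 1 and 3 agree on C; apply C→B, E and equate their B, E entries.
Row 3 is now all distinguished symbols — the join is lossless.

Yes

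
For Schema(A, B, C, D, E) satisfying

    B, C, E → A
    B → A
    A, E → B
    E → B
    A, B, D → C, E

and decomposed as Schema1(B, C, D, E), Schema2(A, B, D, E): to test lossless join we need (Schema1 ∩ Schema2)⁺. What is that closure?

A, B, C, D, E

Schema1 ∩ Schema2 = {B, D, E}.
B → A applies, adding A
A, B, D → C, E applies, adding C
Closure: {A, B, C, D, E}.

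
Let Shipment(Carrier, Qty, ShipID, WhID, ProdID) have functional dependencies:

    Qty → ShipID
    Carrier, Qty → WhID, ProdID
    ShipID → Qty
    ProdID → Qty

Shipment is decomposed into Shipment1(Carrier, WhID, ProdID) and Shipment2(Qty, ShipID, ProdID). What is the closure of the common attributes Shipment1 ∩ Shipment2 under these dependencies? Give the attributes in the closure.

Shipment1 ∩ Shipment2 = {ProdID}.
ProdID → Qty applies, adding Qty
Qty → ShipID applies, adding ShipID
Closure: {Qty, ShipID, ProdID}.

Qty, ShipID, ProdID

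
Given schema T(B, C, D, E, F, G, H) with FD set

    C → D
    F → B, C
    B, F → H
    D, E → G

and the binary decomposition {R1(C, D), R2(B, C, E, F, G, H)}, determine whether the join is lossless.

Yes

Common attributes: R1 ∩ R2 = {C}.
Closure of {C}: C → D applies, adding D. So (C)⁺ = {C, D}.
This closure contains every attribute of R1, so R1 ∩ R2 → R1. The join is lossless.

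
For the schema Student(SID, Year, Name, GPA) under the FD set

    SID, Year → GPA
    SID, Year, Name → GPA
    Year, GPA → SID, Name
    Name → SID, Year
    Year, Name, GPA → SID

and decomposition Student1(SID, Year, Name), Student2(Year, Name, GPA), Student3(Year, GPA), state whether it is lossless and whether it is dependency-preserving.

lossless and dependency-preserving

Lossless test (chase): Rows 2 and 3 agree on Year, GPA; apply Year, GPA→SID, Name and equate their SID, Name entries. Rows 1 and 2 agree on Name; apply Name→SID, Year and equate their SID, Year entries. Rows 1 and 2 agree on SID, Year; apply SID, Year→GPA and equate their GPA entries. Row 1 is now all distinguished symbols — the join is lossless.
Dependency preservation: SID, Year → GPA; SID, Year, Name → GPA; Year, GPA → SID, Name; Year, Name, GPA → SID are not contained in any single fragment, but the restricted closure of each left-hand side across the fragments still reaches the right-hand side; the remaining FDs each lie inside some fragment. All dependencies are preserved.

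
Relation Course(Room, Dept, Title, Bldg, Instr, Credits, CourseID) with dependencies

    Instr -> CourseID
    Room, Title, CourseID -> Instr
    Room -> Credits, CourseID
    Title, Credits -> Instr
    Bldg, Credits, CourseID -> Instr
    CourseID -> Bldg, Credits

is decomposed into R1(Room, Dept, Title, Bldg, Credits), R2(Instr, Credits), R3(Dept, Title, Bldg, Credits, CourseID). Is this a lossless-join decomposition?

Chase test. Columns are Room, Dept, Title, Bldg, Instr, Credits, CourseID; row i has aⱼ where attribute j ∈ Ri, else bᵢⱼ.
Initial tableau (one row per fragment):
  row 1: a1 a2 a3 a4 b15 a6 b17
  row 2: b21 b22 b23 b24 a5 a6 b27
  row 3: b31 a2 a3 a4 b35 a6 a7
Rows 1 and 3 agree on Title, Credits; apply Title, Credits→Instr and equate their Instr entries.
Rows 1 and 3 agree on Instr; apply Instr→CourseID and equate their CourseID entries.
No row becomes fully distinguished — the join is lossy.

No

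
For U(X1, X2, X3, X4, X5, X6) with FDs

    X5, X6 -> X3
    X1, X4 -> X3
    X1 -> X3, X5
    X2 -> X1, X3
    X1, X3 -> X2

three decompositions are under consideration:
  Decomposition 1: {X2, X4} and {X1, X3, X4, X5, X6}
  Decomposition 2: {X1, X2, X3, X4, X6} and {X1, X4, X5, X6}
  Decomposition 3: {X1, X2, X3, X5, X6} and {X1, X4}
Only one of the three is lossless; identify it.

Decomposition 1: common = {X4}, closure = {X4} → lossy.
Decomposition 2: common = {X1, X4, X6}, closure = {X1, X2, X3, X4, X5, X6} → lossless.
Decomposition 3: common = {X1}, closure = {X1, X2, X3, X5} → lossy.

Decomposition 2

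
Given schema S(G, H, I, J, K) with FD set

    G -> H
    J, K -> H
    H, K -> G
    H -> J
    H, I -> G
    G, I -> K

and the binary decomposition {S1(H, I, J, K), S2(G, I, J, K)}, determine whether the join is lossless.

Yes

Common attributes: S1 ∩ S2 = {I, J, K}.
Closure of {I, J, K}: J, K → H applies, adding H; H, K → G applies, adding G. So (I, J, K)⁺ = {G, H, I, J, K}.
This closure contains every attribute of S1, so S1 ∩ S2 → S1. The join is lossless.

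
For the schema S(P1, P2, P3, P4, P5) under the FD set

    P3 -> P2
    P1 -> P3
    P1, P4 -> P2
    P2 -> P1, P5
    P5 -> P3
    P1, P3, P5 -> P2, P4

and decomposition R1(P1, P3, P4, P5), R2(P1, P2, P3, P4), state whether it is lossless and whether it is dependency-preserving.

Lossless test: (P1, P3, P4)⁺ = {P1, P2, P3, P4, P5}, which contains all of one fragment — lossless.
Dependency preservation: P2 → P1, P5; P1, P3, P5 → P2, P4 are not contained in any single fragment, but the restricted closure of each left-hand side across the fragments still reaches the right-hand side; the remaining FDs each lie inside some fragment. All dependencies are preserved.

lossless and dependency-preserving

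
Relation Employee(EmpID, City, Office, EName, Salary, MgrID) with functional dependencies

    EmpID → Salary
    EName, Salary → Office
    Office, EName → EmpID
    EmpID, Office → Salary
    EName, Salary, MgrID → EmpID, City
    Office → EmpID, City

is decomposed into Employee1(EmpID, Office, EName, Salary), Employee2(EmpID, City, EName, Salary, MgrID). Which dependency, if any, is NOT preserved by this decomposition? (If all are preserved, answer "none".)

Check Office → EmpID, City: no single fragment contains all of {EmpID, City, Office}, and the restricted closure of {Office} across the fragments never reaches {EmpID, City}.
EmpID → Salary is preserved.
EName, Salary → Office is preserved.
Office, EName → EmpID is preserved.
EmpID, Office → Salary is preserved.
EName, Salary, MgrID → EmpID, City is preserved.

Office → EmpID, City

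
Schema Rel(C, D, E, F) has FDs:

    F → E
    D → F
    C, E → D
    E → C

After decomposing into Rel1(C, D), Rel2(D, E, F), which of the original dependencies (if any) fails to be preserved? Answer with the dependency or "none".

F → E lies within Rel2.
D → F lies within Rel2.
C, E → D: restricted closure across fragments reaches D.
E → C: restricted closure across fragments reaches C.
Every dependency is enforceable on the fragments, so the decomposition is dependency-preserving.

none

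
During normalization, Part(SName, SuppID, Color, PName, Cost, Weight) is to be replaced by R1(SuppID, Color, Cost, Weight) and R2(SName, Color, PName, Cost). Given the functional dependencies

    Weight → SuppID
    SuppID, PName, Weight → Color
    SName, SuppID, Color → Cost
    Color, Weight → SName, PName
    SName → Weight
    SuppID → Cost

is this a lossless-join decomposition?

No

Common attributes: R1 ∩ R2 = {Color, Cost}.
No dependency enlarges {Color, Cost}, so (Color, Cost)⁺ = {Color, Cost}.
The closure contains neither all of R1 = {SuppID, Color, Cost, Weight} nor all of R2 = {SName, Color, PName, Cost}, so the common attributes are not a superkey of either fragment. The join is lossy.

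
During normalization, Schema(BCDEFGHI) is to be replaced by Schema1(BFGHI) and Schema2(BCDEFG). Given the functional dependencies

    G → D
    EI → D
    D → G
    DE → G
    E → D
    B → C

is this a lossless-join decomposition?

Common attributes: Schema1 ∩ Schema2 = {BFG}.
Closure of {BFG}: G → D applies, adding D; B → C applies, adding C. So (BFG)⁺ = {BCDFG}.
The closure contains neither all of Schema1 = {BFGHI} nor all of Schema2 = {BCDEFG}, so the common attributes are not a superkey of either fragment. The join is lossy.

No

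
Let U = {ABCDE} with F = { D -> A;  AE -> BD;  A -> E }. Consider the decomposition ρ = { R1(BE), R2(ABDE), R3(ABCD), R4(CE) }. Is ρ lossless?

Chase test. Columns are ABCDE; row i has aⱼ where attribute j ∈ Ri, else bᵢⱼ.
Initial tableau (one row per fragment):
  row 1: b11 a2 b13 b14 a5
  row 2: a1 a2 b23 a4 a5
  row 3: a1 a2 a3 a4 b35
  row 4: b41 b42 a3 b44 a5
Rows 2 and 3 agree on A; apply A→E and equate their E entries.
Row 3 is now all distinguished symbols — the join is lossless.

Yes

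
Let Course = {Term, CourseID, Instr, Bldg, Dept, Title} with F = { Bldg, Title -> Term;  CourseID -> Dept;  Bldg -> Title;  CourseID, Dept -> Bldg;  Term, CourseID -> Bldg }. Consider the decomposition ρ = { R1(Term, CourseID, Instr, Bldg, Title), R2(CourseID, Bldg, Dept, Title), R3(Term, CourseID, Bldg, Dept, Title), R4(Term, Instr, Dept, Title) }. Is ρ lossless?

Yes

Chase test. Columns are Term, CourseID, Instr, Bldg, Dept, Title; row i has aⱼ where attribute j ∈ Ri, else bᵢⱼ.
Initial tableau (one row per fragment):
  row 1: a1 a2 a3 a4 b15 a6
  row 2: b21 a2 b23 a4 a5 a6
  row 3: a1 a2 b33 a4 a5 a6
  row 4: a1 b42 a3 b44 a5 a6
Rows 1 and 2 agree on Bldg, Title; apply Bldg, Title→Term and equate their Term entries.
Rows 1 and 2 agree on CourseID; apply CourseID→Dept and equate their Dept entries.
Row 1 is now all distinguished symbols — the join is lossless.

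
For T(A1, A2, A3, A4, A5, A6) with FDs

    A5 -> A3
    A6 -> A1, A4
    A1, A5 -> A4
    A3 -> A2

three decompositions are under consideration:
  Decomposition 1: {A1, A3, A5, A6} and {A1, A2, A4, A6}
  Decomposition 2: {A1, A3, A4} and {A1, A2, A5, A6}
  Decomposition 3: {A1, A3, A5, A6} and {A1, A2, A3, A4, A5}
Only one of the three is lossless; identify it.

Decomposition 1: common = {A1, A6}, closure = {A1, A4, A6} → lossy.
Decomposition 2: common = {A1}, closure = {A1} → lossy.
Decomposition 3: common = {A1, A3, A5}, closure = {A1, A2, A3, A4, A5} → lossless.

Decomposition 3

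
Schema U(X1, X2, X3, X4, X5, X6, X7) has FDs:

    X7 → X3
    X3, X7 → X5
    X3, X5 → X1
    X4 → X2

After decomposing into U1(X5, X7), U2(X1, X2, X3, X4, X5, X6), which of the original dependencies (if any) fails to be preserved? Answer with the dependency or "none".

X7 → X3

Check X7 → X3: no single fragment contains all of {X3, X7}, and the restricted closure of {X7} across the fragments never reaches {X3}.
X3, X7 → X5 is preserved.
X3, X5 → X1 is preserved.
X4 → X2 is preserved.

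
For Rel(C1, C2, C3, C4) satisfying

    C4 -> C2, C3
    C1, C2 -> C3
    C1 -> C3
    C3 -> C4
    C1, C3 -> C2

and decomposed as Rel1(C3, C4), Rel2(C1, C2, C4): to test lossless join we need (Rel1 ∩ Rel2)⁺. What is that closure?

Rel1 ∩ Rel2 = {C4}.
C4 → C2, C3 applies, adding C2, C3
Closure: {C2, C3, C4}.

C2, C3, C4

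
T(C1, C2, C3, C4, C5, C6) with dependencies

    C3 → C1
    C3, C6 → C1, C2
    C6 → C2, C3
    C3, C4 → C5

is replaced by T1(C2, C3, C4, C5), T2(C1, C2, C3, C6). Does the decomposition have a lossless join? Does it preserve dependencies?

lossy but dependency-preserving

Lossless test: (C2, C3)⁺ = {C1, C2, C3}, which is a superkey of neither fragment — lossy.
Dependency preservation: every FD's attributes lie within a single fragment, so each can be enforced locally — preserved.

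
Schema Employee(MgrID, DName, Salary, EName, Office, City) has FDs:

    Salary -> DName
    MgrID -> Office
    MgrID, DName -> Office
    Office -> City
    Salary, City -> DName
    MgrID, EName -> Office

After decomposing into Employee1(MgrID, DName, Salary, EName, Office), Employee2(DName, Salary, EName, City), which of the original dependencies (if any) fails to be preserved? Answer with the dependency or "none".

Check Office → City: no single fragment contains all of {Office, City}, and the restricted closure of {Office} across the fragments never reaches {City}.
Salary → DName is preserved.
MgrID → Office is preserved.
MgrID, DName → Office is preserved.
Salary, City → DName is preserved.
MgrID, EName → Office is preserved.

Office -> City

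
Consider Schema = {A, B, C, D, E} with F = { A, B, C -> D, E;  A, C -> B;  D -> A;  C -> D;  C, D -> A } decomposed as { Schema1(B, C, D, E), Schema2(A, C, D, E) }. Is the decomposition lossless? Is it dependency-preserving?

Lossless test: (C, D, E)⁺ = {A, B, C, D, E}, which contains all of one fragment — lossless.
Dependency preservation: A, B, C → D, E; A, C → B are not contained in any single fragment, but the restricted closure of each left-hand side across the fragments still reaches the right-hand side; the remaining FDs each lie inside some fragment. All dependencies are preserved.

lossless and dependency-preserving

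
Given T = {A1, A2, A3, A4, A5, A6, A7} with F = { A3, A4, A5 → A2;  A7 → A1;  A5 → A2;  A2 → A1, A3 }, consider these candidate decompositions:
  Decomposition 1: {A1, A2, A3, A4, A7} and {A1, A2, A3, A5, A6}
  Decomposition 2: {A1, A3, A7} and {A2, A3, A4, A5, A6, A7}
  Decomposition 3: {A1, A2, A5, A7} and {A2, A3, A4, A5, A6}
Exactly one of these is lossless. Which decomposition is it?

Decomposition 2

Decomposition 1: common = {A1, A2, A3}, closure = {A1, A2, A3} → lossy.
Decomposition 2: common = {A3, A7}, closure = {A1, A3, A7} → lossless.
Decomposition 3: common = {A2, A5}, closure = {A1, A2, A3, A5} → lossy.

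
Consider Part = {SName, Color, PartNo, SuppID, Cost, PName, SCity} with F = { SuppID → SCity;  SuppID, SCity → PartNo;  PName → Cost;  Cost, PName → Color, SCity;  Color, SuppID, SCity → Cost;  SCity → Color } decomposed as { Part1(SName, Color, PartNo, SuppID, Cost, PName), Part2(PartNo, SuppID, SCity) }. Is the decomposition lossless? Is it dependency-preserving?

Lossless test: (PartNo, SuppID)⁺ = {Color, PartNo, SuppID, Cost, SCity}, which contains all of one fragment — lossless.
Dependency preservation: the restricted closure of {Cost, PName} across the fragments never reaches {Color, SCity}, so Cost, PName → Color, SCity cannot be enforced without a join — not preserved.

lossless but not dependency-preserving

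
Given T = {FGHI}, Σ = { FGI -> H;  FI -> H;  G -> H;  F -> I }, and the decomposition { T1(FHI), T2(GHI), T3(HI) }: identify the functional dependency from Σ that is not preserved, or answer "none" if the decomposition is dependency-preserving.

FGI → H: restricted closure across fragments reaches H.
FI → H lies within T1.
G → H lies within T2.
F → I lies within T1.
Every dependency is enforceable on the fragments, so the decomposition is dependency-preserving.

none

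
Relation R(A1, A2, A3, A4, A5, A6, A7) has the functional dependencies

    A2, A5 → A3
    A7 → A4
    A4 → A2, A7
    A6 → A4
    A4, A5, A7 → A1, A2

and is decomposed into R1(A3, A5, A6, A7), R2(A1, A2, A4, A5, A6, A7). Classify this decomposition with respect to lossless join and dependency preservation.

Lossless test: (A5, A6, A7)⁺ = {A1, A2, A3, A4, A5, A6, A7}, which contains all of one fragment — lossless.
Dependency preservation: the restricted closure of {A2, A5} across the fragments never reaches {A3}, so A2, A5 → A3 cannot be enforced without a join — not preserved.

lossless but not dependency-preserving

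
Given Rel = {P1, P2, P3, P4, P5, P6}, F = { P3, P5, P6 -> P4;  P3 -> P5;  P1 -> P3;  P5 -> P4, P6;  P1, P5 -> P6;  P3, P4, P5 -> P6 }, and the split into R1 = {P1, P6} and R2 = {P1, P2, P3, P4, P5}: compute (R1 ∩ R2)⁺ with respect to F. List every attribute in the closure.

P1, P3, P4, P5, P6

R1 ∩ R2 = {P1}.
P1 → P3 applies, adding P3
P3 → P5 applies, adding P5
P5 → P4, P6 applies, adding P4, P6
Closure: {P1, P3, P4, P5, P6}.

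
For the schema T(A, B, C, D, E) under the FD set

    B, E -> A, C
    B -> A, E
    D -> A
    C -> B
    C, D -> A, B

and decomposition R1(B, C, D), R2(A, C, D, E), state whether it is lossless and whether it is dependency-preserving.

lossless and dependency-preserving

Lossless test: (C, D)⁺ = {A, B, C, D, E}, which contains all of one fragment — lossless.
Dependency preservation: B, E → A, C; B → A, E; C, D → A, B are not contained in any single fragment, but the restricted closure of each left-hand side across the fragments still reaches the right-hand side; the remaining FDs each lie inside some fragment. All dependencies are preserved.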